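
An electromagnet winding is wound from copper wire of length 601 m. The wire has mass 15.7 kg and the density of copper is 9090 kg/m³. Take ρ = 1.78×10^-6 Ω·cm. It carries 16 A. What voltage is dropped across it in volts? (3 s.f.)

ρ = 1.78×10^-6 Ω·cm = 1.78×10^-8 Ω·m
A = m/(density·L) = 15.7/(9090×601) = 2.8738e-06 m²
R = ρL/A = (1.78×10^-8)(601)/(2.8738e-06) = 3.722 Ω
V = IR = 16 × 3.722 = 59.6 V

59.6 V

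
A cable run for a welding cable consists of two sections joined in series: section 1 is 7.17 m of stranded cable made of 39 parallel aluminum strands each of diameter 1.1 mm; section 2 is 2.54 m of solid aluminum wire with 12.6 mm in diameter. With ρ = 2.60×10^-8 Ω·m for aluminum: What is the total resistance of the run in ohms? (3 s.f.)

Section 1: A_strand = π(5.5000e-04)² = 9.503e-07 m²; R₁ = ρL/(N·A_s) = (2.60×10^-8)(7.17)/(39×9.503e-07) = 0.00503 Ω
Section 2: A = π(d/2)² = π(6.3000e-03 m)² = 1.247e-04 m²
R₂ = (2.60×10^-8)(2.54)/(1.247e-04) = 5.296×10^-4 Ω
R = R₁ + R₂ = 0.00556 Ω

0.00556 Ω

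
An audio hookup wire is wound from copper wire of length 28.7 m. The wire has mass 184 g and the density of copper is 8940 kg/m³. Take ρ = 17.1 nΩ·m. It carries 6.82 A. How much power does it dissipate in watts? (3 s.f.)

ρ = 17.1 nΩ·m = 1.71×10^-8 Ω·m
A = m/(density·L) = 0.184/(8940×28.7) = 7.1713e-07 m²
R = ρL/A = (1.71×10^-8)(28.7)/(7.1713e-07) = 0.6844 Ω
P = I²R = (6.82)² × 0.6844 = 31.8 W

31.8 W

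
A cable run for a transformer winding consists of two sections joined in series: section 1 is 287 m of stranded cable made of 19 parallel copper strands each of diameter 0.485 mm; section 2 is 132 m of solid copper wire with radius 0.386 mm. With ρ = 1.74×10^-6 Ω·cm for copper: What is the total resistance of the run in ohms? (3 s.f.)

ρ = 1.74×10^-6 Ω·cm = 1.74×10^-8 Ω·m
Section 1: A_strand = π(2.4250e-04)² = 1.847e-07 m²; R₁ = ρL/(N·A_s) = (1.74×10^-8)(287)/(19×1.847e-07) = 1.423 Ω
Section 2: A = πr² = π(3.8600e-04 m)² = 4.681e-07 m²
R₂ = (1.74×10^-8)(132)/(4.681e-07) = 4.907 Ω
R = R₁ + R₂ = 6.33 Ω

6.33 Ω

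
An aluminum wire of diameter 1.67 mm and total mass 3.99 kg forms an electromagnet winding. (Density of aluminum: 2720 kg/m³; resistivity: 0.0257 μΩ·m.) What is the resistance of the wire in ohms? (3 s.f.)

ρ = 0.0257 μΩ·m = 2.57×10^-8 Ω·m
A = π(d/2)² = π(8.3500e-04 m)² = 2.1904e-06 m²
L = m/(density·A) = 3.99/(2720×2.1904e-06) = 669.7 m
R = ρL/A = (2.57×10^-8)(669.7)/(2.1904e-06) = 7.86 Ω

7.86 Ω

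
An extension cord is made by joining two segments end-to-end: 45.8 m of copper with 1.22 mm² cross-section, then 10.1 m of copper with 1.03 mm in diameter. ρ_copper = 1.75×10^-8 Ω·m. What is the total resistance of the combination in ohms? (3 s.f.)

Segment 1: A = 1.22 mm² = 1.220e-06 m²
R₁ = ρL/A = (1.75×10^-8)(45.8)/(1.220e-06) = 0.657 Ω
Segment 2: A = π(d/2)² = π(5.1500e-04 m)² = 8.332e-07 m²
R₂ = (1.75×10^-8)(10.1)/(8.332e-07) = 0.2121 Ω
R = R₁ + R₂ = 0.869 Ω

0.869 Ω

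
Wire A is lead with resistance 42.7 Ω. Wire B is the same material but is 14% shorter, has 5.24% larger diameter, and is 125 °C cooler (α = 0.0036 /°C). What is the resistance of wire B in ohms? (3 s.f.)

R ∝ ρL/d² with ρ ∝ (1+αΔT), so R_B/R_A = (1 − 14/100) × (1 + 5.24/100)⁻² × (1 − 0.0036×125)
= 0.86 × 0.9029 × 0.55 = 0.4271
R_B = 0.4271 × 42.7 = 18.2 Ω

18.2 Ω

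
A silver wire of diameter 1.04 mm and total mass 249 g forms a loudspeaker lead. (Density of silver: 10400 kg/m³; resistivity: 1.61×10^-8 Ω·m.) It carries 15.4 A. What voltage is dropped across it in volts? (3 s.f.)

8.23 V

A = π(d/2)² = π(5.2000e-04 m)² = 8.4949e-07 m²
L = m/(density·A) = 0.249/(10400×8.4949e-07) = 28.18 m
R = ρL/A = (1.61×10^-8)(28.18)/(8.4949e-07) = 0.5342 Ω
V = IR = 15.4 × 0.5342 = 8.23 V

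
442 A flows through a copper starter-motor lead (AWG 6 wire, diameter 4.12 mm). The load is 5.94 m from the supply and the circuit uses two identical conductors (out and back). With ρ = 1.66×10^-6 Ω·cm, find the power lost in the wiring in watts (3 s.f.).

2890 W

ρ = 1.66×10^-6 Ω·cm = 1.66×10^-8 Ω·m
A = π(4.12/2 mm)² = π(2.0600e-03 m)² = 1.333e-05 m²
Total conductor length (both ways) L = 2 × 5.94 = 11.88 m
R = ρL/A = (1.66×10^-8)(11.88)/(1.333e-05) = 0.01479 Ω
P = I²R = (442)² × 0.01479 = 2890 W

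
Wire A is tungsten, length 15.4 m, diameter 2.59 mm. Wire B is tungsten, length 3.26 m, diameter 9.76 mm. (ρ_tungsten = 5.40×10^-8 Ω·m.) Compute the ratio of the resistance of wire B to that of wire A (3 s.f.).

0.0149

R ∝ ρL/d², so R_B/R_A = (L_B/L_A) × (d_A/d_B)²
= (3.26/15.4) × (2.59/9.76)² = 0.0149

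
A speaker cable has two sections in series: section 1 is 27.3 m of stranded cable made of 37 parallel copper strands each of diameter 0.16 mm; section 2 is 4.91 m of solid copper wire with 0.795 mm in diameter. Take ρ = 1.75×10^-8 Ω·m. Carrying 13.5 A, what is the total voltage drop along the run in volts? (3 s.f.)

Section 1: A_strand = π(8.0000e-05)² = 2.011e-08 m²; R₁ = ρL/(N·A_s) = (1.75×10^-8)(27.3)/(37×2.011e-08) = 0.6422 Ω
Section 2: A = π(d/2)² = π(3.9750e-04 m)² = 4.964e-07 m²
R₂ = (1.75×10^-8)(4.91)/(4.964e-07) = 0.1731 Ω
R = R₁ + R₂ = 0.8153 Ω
V = IR = 13.5 × 0.8153 = 11.0 V

11.0 V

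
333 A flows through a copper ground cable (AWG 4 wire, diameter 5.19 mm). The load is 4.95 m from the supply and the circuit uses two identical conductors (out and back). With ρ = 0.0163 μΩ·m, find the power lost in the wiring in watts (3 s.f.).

ρ = 0.0163 μΩ·m = 1.63×10^-8 Ω·m
A = π(5.19/2 mm)² = π(2.5950e-03 m)² = 2.116e-05 m²
Total conductor length (both ways) L = 2 × 4.95 = 9.9 m
R = ρL/A = (1.63×10^-8)(9.9)/(2.116e-05) = 0.007628 Ω
P = I²R = (333)² × 0.007628 = 846 W

846 W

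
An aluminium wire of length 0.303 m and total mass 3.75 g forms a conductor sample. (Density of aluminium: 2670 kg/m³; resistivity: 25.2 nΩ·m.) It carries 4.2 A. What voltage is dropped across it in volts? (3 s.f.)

ρ = 25.2 nΩ·m = 2.52×10^-8 Ω·m
A = m/(density·L) = 0.00375/(2670×0.303) = 4.6353e-06 m²
R = ρL/A = (2.52×10^-8)(0.303)/(4.6353e-06) = 0.001647 Ω
V = IR = 4.2 × 0.001647 = 0.00692 V

0.00692 V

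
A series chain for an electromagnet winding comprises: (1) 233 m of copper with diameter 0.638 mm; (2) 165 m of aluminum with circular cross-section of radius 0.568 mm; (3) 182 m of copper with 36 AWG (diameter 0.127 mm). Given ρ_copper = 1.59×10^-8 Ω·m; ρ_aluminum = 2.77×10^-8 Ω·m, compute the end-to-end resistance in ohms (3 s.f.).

245 Ω

Seg 1: A = π(d/2)² = π(3.1900e-04 m)² = 3.197e-07 m²
R_1 = (1.59×10^-8)(233)/(3.197e-07) = 11.59 Ω
Seg 2: A = πr² = π(5.6800e-04 m)² = 1.014e-06 m²
R_2 = (2.77×10^-8)(165)/(1.014e-06) = 4.509 Ω
Seg 3: A = π(0.127/2 mm)² = π(6.3500e-05 m)² = 1.267e-08 m²
R_3 = (1.59×10^-8)(182)/(1.267e-08) = 228.4 Ω
R_total = R_1 + R_2 + R_3 = 245 Ω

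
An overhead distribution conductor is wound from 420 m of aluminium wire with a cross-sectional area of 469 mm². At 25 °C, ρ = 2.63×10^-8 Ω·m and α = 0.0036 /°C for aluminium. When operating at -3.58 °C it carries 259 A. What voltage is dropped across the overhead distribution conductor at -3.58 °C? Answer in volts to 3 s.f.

5.47 V

A = 469 mm² = 4.690e-04 m²
R₍25₎ = ρL/A = (2.63×10^-8)(420)/(4.690e-04) = 0.02355 Ω
R₍-3.58₎ = R₍25₎(1 + αΔT) = 0.02355 × (1 + 0.0036×-28.6) = 0.02113 Ω
V = IR = 259 × 0.02113 = 5.47 V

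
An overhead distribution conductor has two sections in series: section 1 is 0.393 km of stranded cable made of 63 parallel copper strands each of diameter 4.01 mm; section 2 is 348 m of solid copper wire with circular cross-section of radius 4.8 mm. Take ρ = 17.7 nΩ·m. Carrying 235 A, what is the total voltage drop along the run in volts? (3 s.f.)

ρ = 17.7 nΩ·m = 1.77×10^-8 Ω·m
Section 1: A_strand = π(2.0050e-03)² = 1.263e-05 m²; R₁ = ρL/(N·A_s) = (1.77×10^-8)(393)/(63×1.263e-05) = 0.008743 Ω
Section 2: A = πr² = π(4.8000e-03 m)² = 7.238e-05 m²
R₂ = (1.77×10^-8)(348)/(7.238e-05) = 0.0851 Ω
R = R₁ + R₂ = 0.09384 Ω
V = IR = 235 × 0.09384 = 22.1 V

22.1 V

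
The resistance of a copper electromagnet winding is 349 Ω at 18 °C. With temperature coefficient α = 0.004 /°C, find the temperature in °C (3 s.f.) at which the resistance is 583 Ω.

186 °C

R = R₀(1 + α(T − T₀)) ⇒ T = T₀ + (R/R₀ − 1)/α
T = 18 + (583/349 − 1)/0.004 = 18 + (0.6705)/0.004 = 186 °C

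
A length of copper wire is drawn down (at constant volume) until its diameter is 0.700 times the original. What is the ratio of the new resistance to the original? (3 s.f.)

Volume constant ⇒ L' = L/r² with r = 0.7. R' = ρL'/A' = ρ(L/r²)/(πr²d₀²/4) = R/r⁴.
Factor = 4.16

4.16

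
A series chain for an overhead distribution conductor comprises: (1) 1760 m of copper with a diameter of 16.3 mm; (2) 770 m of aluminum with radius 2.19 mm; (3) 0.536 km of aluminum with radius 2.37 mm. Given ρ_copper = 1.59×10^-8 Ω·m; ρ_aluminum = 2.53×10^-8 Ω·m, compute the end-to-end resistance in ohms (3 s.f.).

2.20 Ω

Seg 1: A = π(d/2)² = π(8.1500e-03 m)² = 2.087e-04 m²
R_1 = (1.59×10^-8)(1760)/(2.087e-04) = 0.1341 Ω
Seg 2: A = πr² = π(2.1900e-03 m)² = 1.507e-05 m²
R_2 = (2.53×10^-8)(770)/(1.507e-05) = 1.293 Ω
Seg 3: A = πr² = π(2.3700e-03 m)² = 1.765e-05 m²
R_3 = (2.53×10^-8)(536)/(1.765e-05) = 0.7685 Ω
R_total = R_1 + R_2 + R_3 = 2.20 Ω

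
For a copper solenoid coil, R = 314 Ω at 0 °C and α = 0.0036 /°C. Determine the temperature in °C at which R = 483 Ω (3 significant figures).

R = R₀(1 + α(T − T₀)) ⇒ T = T₀ + (R/R₀ − 1)/α
T = 0 + (483/314 − 1)/0.0036 = 0 + (0.5382)/0.0036 = 150 °C

150 °C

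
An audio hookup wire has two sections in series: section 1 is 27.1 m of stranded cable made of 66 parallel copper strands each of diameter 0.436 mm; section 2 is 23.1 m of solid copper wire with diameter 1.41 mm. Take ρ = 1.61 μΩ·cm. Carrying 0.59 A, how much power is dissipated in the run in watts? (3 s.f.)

ρ = 1.61 μΩ·cm = 1.61×10^-8 Ω·m
Section 1: A_strand = π(2.1800e-04)² = 1.493e-07 m²; R₁ = ρL/(N·A_s) = (1.61×10^-8)(27.1)/(66×1.493e-07) = 0.04428 Ω
Section 2: A = π(d/2)² = π(7.0500e-04 m)² = 1.561e-06 m²
R₂ = (1.61×10^-8)(23.1)/(1.561e-06) = 0.2382 Ω
R = R₁ + R₂ = 0.2825 Ω
P = I²R = (0.59)² × 0.2825 = 0.0983 W

0.0983 W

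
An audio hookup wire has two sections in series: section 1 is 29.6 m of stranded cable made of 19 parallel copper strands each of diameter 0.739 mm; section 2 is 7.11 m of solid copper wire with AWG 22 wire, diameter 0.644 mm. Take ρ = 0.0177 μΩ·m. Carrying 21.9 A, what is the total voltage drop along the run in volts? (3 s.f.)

ρ = 0.0177 μΩ·m = 1.77×10^-8 Ω·m
Section 1: A_strand = π(3.6950e-04)² = 4.289e-07 m²; R₁ = ρL/(N·A_s) = (1.77×10^-8)(29.6)/(19×4.289e-07) = 0.06429 Ω
Section 2: A = π(0.644/2 mm)² = π(3.2200e-04 m)² = 3.257e-07 m²
R₂ = (1.77×10^-8)(7.11)/(3.257e-07) = 0.3864 Ω
R = R₁ + R₂ = 0.4506 Ω
V = IR = 21.9 × 0.4506 = 9.87 V

9.87 V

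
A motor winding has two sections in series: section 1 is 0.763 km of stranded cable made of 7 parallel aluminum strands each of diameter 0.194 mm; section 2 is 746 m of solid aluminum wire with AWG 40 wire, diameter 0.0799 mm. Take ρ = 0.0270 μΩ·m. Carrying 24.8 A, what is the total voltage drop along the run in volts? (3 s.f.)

1.02×10^5 V

ρ = 0.0270 μΩ·m = 2.70×10^-8 Ω·m
Section 1: A_strand = π(9.7000e-05)² = 2.956e-08 m²; R₁ = ρL/(N·A_s) = (2.70×10^-8)(763)/(7×2.956e-08) = 99.56 Ω
Section 2: A = π(0.0799/2 mm)² = π(3.9950e-05 m)² = 5.014e-09 m²
R₂ = (2.70×10^-8)(746)/(5.014e-09) = 4017 Ω
R = R₁ + R₂ = 4117 Ω
V = IR = 24.8 × 4117 = 1.02×10^5 V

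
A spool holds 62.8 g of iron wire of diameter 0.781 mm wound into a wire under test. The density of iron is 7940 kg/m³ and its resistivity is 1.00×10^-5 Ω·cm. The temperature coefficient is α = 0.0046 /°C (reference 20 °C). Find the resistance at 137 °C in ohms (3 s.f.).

ρ = 1.00×10^-5 Ω·cm = 1.00×10^-7 Ω·m
A = π(d/2)² = π(3.9050e-04 m)² = 4.7906e-07 m²
L = m/(density·A) = 0.0628/(7940×4.7906e-07) = 16.51 m
R = ρL/A = (1.00×10^-7)(16.51)/(4.7906e-07) = 3.446 Ω
R(137 °C) = 3.446 × (1 + 0.0046×117) = 5.30 Ω

5.30 Ω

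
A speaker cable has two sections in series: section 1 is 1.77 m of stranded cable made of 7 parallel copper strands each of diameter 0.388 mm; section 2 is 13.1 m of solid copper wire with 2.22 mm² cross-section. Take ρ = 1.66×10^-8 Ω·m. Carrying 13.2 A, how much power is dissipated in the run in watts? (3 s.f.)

23.3 W

Section 1: A_strand = π(1.9400e-04)² = 1.182e-07 m²; R₁ = ρL/(N·A_s) = (1.66×10^-8)(1.77)/(7×1.182e-07) = 0.0355 Ω
Section 2: A = 2.22 mm² = 2.220e-06 m²
R₂ = (1.66×10^-8)(13.1)/(2.220e-06) = 0.09795 Ω
R = R₁ + R₂ = 0.1335 Ω
P = I²R = (13.2)² × 0.1335 = 23.3 W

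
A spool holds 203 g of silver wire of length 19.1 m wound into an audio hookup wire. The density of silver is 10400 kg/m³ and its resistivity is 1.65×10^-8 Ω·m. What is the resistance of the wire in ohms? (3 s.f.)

A = m/(density·L) = 0.203/(10400×19.1) = 1.0219e-06 m²
R = ρL/A = (1.65×10^-8)(19.1)/(1.0219e-06) = 0.308 Ω

0.308 Ω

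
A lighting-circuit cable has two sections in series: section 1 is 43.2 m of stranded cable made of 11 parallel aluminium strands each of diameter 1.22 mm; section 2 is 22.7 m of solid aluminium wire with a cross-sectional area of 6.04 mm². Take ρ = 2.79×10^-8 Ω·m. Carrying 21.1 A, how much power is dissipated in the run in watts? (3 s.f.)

88.4 W

Section 1: A_strand = π(6.1000e-04)² = 1.169e-06 m²; R₁ = ρL/(N·A_s) = (2.79×10^-8)(43.2)/(11×1.169e-06) = 0.09373 Ω
Section 2: A = 6.04 mm² = 6.040e-06 m²
R₂ = (2.79×10^-8)(22.7)/(6.040e-06) = 0.1049 Ω
R = R₁ + R₂ = 0.1986 Ω
P = I²R = (21.1)² × 0.1986 = 88.4 W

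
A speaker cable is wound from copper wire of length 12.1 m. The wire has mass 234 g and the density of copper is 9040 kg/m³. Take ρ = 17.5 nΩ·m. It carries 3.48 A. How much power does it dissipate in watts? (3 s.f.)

1.20 W

ρ = 17.5 nΩ·m = 1.75×10^-8 Ω·m
A = m/(density·L) = 0.234/(9040×12.1) = 2.1393e-06 m²
R = ρL/A = (1.75×10^-8)(12.1)/(2.1393e-06) = 0.09898 Ω
P = I²R = (3.48)² × 0.09898 = 1.20 W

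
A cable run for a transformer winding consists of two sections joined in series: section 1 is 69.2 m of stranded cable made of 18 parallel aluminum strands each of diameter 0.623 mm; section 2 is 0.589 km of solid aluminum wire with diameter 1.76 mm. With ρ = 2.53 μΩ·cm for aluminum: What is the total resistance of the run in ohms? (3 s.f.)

6.44 Ω

ρ = 2.53 μΩ·cm = 2.53×10^-8 Ω·m
Section 1: A_strand = π(3.1150e-04)² = 3.048e-07 m²; R₁ = ρL/(N·A_s) = (2.53×10^-8)(69.2)/(18×3.048e-07) = 0.3191 Ω
Section 2: A = π(d/2)² = π(8.8000e-04 m)² = 2.433e-06 m²
R₂ = (2.53×10^-8)(589)/(2.433e-06) = 6.125 Ω
R = R₁ + R₂ = 6.44 Ω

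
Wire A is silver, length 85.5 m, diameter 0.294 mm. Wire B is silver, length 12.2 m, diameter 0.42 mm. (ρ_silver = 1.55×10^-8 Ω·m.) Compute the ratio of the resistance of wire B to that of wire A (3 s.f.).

0.0699

R ∝ ρL/d², so R_B/R_A = (L_B/L_A) × (d_A/d_B)²
= (12.2/85.5) × (0.294/0.42)² = 0.0699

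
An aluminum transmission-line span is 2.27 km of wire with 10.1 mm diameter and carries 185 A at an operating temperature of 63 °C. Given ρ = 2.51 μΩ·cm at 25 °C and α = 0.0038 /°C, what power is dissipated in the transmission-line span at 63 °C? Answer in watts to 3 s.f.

27900 W

ρ = 2.51 μΩ·cm = 2.51×10^-8 Ω·m
A = π(d/2)² = π(5.0500e-03 m)² = 8.012e-05 m²
R₍25₎ = ρL/A = (2.51×10^-8)(2270)/(8.012e-05) = 0.7112 Ω
R₍63₎ = R₍25₎(1 + αΔT) = 0.7112 × (1 + 0.0038×38) = 0.8139 Ω
P = I²R = (185)² × 0.8139 = 27900 W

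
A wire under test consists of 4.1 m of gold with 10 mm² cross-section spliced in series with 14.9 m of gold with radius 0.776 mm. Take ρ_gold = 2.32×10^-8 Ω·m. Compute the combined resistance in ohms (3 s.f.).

Segment 1: A = 10 mm² = 1.000e-05 m²
R₁ = ρL/A = (2.32×10^-8)(4.1)/(1.000e-05) = 0.009512 Ω
Segment 2: A = πr² = π(7.7600e-04 m)² = 1.892e-06 m²
R₂ = (2.32×10^-8)(14.9)/(1.892e-06) = 0.1827 Ω
R = R₁ + R₂ = 0.192 Ω

0.192 Ω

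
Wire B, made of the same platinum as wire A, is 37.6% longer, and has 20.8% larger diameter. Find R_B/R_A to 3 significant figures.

0.943

R ∝ L/d², so R_B/R_A = (1 + 37.6/100) × (1 + 20.8/100)⁻²
= 1.376 × 0.6853 = 0.943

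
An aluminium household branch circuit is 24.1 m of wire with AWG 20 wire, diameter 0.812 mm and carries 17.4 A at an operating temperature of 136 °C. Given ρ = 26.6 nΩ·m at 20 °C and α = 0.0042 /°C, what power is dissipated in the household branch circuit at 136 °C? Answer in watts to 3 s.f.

557 W

ρ = 26.6 nΩ·m = 2.66×10^-8 Ω·m
A = π(0.812/2 mm)² = π(4.0600e-04 m)² = 5.178e-07 m²
R₍20₎ = ρL/A = (2.66×10^-8)(24.1)/(5.178e-07) = 1.238 Ω
R₍136₎ = R₍20₎(1 + αΔT) = 1.238 × (1 + 0.0042×116) = 1.841 Ω
P = I²R = (17.4)² × 1.841 = 557 W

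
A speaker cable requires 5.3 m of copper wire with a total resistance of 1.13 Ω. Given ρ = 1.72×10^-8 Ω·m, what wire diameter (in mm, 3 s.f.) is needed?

A = ρL/R = (1.72×10^-8)(5.3)/(1.13) = 8.067e-08 m²
d = 2√(A/π) = 3.205e-04 m = 0.320 mm

0.320 mm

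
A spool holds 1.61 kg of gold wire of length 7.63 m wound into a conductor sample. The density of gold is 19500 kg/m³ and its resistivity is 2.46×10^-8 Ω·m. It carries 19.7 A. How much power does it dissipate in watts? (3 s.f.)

A = m/(density·L) = 1.61/(19500×7.63) = 1.0821e-05 m²
R = ρL/A = (2.46×10^-8)(7.63)/(1.0821e-05) = 0.01735 Ω
P = I²R = (19.7)² × 0.01735 = 6.73 W

6.73 W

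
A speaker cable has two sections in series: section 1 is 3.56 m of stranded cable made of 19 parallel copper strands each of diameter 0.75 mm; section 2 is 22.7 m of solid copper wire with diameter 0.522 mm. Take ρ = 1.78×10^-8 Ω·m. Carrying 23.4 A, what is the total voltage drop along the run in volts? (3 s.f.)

44.4 V

Section 1: A_strand = π(3.7500e-04)² = 4.418e-07 m²; R₁ = ρL/(N·A_s) = (1.78×10^-8)(3.56)/(19×4.418e-07) = 0.007549 Ω
Section 2: A = π(d/2)² = π(2.6100e-04 m)² = 2.140e-07 m²
R₂ = (1.78×10^-8)(22.7)/(2.140e-07) = 1.888 Ω
R = R₁ + R₂ = 1.896 Ω
V = IR = 23.4 × 1.896 = 44.4 V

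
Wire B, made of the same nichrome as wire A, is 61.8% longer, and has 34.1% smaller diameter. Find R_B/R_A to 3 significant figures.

3.73

R ∝ L/d², so R_B/R_A = (1 + 61.8/100) × (1 − 34.1/100)⁻²
= 1.618 × 2.303 = 3.73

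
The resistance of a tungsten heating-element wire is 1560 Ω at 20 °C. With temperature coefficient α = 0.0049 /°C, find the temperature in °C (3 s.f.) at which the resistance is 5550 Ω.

542 °C

R = R₀(1 + α(T − T₀)) ⇒ T = T₀ + (R/R₀ − 1)/α
T = 20 + (5550/1560 − 1)/0.0049 = 20 + (2.558)/0.0049 = 542 °C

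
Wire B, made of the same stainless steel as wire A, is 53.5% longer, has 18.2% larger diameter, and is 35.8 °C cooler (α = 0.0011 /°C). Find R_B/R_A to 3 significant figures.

R ∝ ρL/d² with ρ ∝ (1+αΔT), so R_B/R_A = (1 + 53.5/100) × (1 + 18.2/100)⁻² × (1 − 0.0011×35.8)
= 1.535 × 0.7158 × 0.9606 = 1.06

1.06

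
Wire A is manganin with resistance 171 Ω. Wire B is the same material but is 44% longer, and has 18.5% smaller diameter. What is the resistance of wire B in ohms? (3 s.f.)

R ∝ L/d², so R_B/R_A = (1 + 44/100) × (1 − 18.5/100)⁻²
= 1.44 × 1.506 = 2.168
R_B = 2.168 × 171 = 371 Ω

371 Ω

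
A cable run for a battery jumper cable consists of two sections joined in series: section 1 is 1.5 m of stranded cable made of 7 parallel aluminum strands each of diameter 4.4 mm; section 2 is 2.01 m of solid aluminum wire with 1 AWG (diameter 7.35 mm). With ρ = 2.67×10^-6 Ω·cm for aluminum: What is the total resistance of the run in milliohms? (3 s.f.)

1.64 mΩ

ρ = 2.67×10^-6 Ω·cm = 2.67×10^-8 Ω·m
Section 1: A_strand = π(2.2000e-03)² = 1.521e-05 m²; R₁ = ρL/(N·A_s) = (2.67×10^-8)(1.5)/(7×1.521e-05) = 3.763×10^-4 Ω
Section 2: A = π(7.35/2 mm)² = π(3.6750e-03 m)² = 4.243e-05 m²
R₂ = (2.67×10^-8)(2.01)/(4.243e-05) = 0.001265 Ω
R = R₁ + R₂ = 1.64 mΩ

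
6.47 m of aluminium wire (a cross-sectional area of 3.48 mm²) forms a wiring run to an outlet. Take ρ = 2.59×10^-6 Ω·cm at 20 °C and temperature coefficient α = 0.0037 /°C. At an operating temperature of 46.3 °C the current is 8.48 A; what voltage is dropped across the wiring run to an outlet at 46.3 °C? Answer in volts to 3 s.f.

ρ = 2.59×10^-6 Ω·cm = 2.59×10^-8 Ω·m
A = 3.48 mm² = 3.480e-06 m²
R₍20₎ = ρL/A = (2.59×10^-8)(6.47)/(3.480e-06) = 0.04815 Ω
R₍46.3₎ = R₍20₎(1 + αΔT) = 0.04815 × (1 + 0.0037×26.3) = 0.05284 Ω
V = IR = 8.48 × 0.05284 = 0.448 V

0.448 V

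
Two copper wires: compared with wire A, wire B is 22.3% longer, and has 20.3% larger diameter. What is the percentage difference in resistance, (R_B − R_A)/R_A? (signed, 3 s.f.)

-15.5%

R ∝ L/d², so R_B/R_A = (1 + 22.3/100) × (1 + 20.3/100)⁻²
= 1.223 × 0.691 = 0.8451
(R_B − R_A)/R_A = 0.8451 − 1 = -15.5%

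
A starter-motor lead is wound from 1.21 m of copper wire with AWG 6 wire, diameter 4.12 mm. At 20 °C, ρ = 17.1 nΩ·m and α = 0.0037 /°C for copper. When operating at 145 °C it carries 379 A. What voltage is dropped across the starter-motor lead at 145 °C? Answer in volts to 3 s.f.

ρ = 17.1 nΩ·m = 1.71×10^-8 Ω·m
A = π(4.12/2 mm)² = π(2.0600e-03 m)² = 1.333e-05 m²
R₍20₎ = ρL/A = (1.71×10^-8)(1.21)/(1.333e-05) = 0.001552 Ω
R₍145₎ = R₍20₎(1 + αΔT) = 0.001552 × (1 + 0.0037×125) = 0.00227 Ω
V = IR = 379 × 0.00227 = 0.860 V

0.860 V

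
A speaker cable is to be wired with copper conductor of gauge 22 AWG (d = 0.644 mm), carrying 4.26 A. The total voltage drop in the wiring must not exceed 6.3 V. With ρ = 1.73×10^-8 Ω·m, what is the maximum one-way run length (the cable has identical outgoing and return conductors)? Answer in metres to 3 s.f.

13.9 m

A = π(0.644/2 mm)² = π(3.2200e-04 m)² = 3.257e-07 m²
L_max = V_max·A/(2·ρI) = (6.3)(3.257e-07)/(2×1.73×10^-8×4.26) = 13.9 m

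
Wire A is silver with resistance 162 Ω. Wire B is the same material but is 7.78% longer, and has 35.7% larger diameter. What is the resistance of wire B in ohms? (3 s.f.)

R ∝ L/d², so R_B/R_A = (1 + 7.78/100) × (1 + 35.7/100)⁻²
= 1.078 × 0.5431 = 0.5853
R_B = 0.5853 × 162 = 94.8 Ω

94.8 Ω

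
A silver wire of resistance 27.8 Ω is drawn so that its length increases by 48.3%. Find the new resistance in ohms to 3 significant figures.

k = 1 + 48.3/100 = 1.483; volume constant ⇒ A' = A/k, so R' = k²R.
R' = 2.199 × 27.8 = 61.1 Ω

61.1 Ω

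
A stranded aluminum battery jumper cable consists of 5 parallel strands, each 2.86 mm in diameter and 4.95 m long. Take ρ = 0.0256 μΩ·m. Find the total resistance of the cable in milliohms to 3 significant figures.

ρ = 0.0256 μΩ·m = 2.56×10^-8 Ω·m
A_strand = π(1.4300e-03 m)² = 6.424e-06 m²
R_strand = ρL/A = (2.56×10^-8)(4.95)/(6.424e-06) = 0.01973 Ω
R_total = R_strand/N = 0.01973/5 = 3.95 mΩ

3.95 mΩ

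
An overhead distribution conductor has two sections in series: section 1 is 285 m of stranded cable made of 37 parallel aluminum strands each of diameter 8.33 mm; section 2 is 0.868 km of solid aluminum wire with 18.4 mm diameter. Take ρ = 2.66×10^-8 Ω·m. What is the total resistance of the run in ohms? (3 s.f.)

Section 1: A_strand = π(4.1650e-03)² = 5.450e-05 m²; R₁ = ρL/(N·A_s) = (2.66×10^-8)(285)/(37×5.450e-05) = 0.00376 Ω
Section 2: A = π(d/2)² = π(9.2000e-03 m)² = 2.659e-04 m²
R₂ = (2.66×10^-8)(868)/(2.659e-04) = 0.08683 Ω
R = R₁ + R₂ = 0.0906 Ω

0.0906 Ω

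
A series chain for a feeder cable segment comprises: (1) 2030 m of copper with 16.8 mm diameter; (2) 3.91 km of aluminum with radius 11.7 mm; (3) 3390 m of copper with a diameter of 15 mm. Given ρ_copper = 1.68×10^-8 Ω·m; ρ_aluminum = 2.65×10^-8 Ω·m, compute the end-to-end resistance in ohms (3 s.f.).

0.717 Ω

Seg 1: A = π(d/2)² = π(8.4000e-03 m)² = 2.217e-04 m²
R_1 = (1.68×10^-8)(2030)/(2.217e-04) = 0.1538 Ω
Seg 2: A = πr² = π(1.1700e-02 m)² = 4.301e-04 m²
R_2 = (2.65×10^-8)(3910)/(4.301e-04) = 0.2409 Ω
Seg 3: A = π(d/2)² = π(7.5000e-03 m)² = 1.767e-04 m²
R_3 = (1.68×10^-8)(3390)/(1.767e-04) = 0.3223 Ω
R_total = R_1 + R_2 + R_3 = 0.717 Ω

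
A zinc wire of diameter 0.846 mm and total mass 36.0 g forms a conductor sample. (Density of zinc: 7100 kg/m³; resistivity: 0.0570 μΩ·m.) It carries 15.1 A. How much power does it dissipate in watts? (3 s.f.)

ρ = 0.0570 μΩ·m = 5.70×10^-8 Ω·m
A = π(d/2)² = π(4.2300e-04 m)² = 5.6212e-07 m²
L = m/(density·A) = 0.036/(7100×5.6212e-07) = 9.02 m
R = ρL/A = (5.70×10^-8)(9.02)/(5.6212e-07) = 0.9147 Ω
P = I²R = (15.1)² × 0.9147 = 209 W

209 W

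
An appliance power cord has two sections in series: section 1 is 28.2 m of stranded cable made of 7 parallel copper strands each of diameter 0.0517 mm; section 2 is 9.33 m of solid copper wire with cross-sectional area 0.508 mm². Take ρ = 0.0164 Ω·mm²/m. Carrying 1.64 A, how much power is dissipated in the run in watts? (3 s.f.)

ρ = 0.0164 Ω·mm²/m = 1.64×10^-8 Ω·m
Section 1: A_strand = π(2.5850e-05)² = 2.099e-09 m²; R₁ = ρL/(N·A_s) = (1.64×10^-8)(28.2)/(7×2.099e-09) = 31.47 Ω
Section 2: A = 0.508 mm² = 5.080e-07 m²
R₂ = (1.64×10^-8)(9.33)/(5.080e-07) = 0.3012 Ω
R = R₁ + R₂ = 31.77 Ω
P = I²R = (1.64)² × 31.77 = 85.5 W

85.5 W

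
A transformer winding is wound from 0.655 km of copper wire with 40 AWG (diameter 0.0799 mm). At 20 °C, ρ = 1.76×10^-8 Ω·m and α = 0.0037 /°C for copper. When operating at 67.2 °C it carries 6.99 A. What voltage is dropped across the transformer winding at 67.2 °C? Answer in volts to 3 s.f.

18900 V

A = π(0.0799/2 mm)² = π(3.9950e-05 m)² = 5.014e-09 m²
R₍20₎ = ρL/A = (1.76×10^-8)(655)/(5.014e-09) = 2299 Ω
R₍67.2₎ = R₍20₎(1 + αΔT) = 2299 × (1 + 0.0037×47.2) = 2701 Ω
V = IR = 6.99 × 2701 = 18900 V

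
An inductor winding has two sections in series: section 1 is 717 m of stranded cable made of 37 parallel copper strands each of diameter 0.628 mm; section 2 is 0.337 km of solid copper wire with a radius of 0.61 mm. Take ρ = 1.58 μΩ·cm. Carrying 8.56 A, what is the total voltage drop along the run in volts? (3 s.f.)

47.5 V

ρ = 1.58 μΩ·cm = 1.58×10^-8 Ω·m
Section 1: A_strand = π(3.1400e-04)² = 3.097e-07 m²; R₁ = ρL/(N·A_s) = (1.58×10^-8)(717)/(37×3.097e-07) = 0.9885 Ω
Section 2: A = πr² = π(6.1000e-04 m)² = 1.169e-06 m²
R₂ = (1.58×10^-8)(337)/(1.169e-06) = 4.555 Ω
R = R₁ + R₂ = 5.543 Ω
V = IR = 8.56 × 5.543 = 47.5 V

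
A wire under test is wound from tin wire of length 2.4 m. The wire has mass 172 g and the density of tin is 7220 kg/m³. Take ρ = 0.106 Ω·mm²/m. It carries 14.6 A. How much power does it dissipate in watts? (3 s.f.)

5.46 W

ρ = 0.106 Ω·mm²/m = 1.06×10^-7 Ω·m
A = m/(density·L) = 0.172/(7220×2.4) = 9.9261e-06 m²
R = ρL/A = (1.06×10^-7)(2.4)/(9.9261e-06) = 0.02563 Ω
P = I²R = (14.6)² × 0.02563 = 5.46 W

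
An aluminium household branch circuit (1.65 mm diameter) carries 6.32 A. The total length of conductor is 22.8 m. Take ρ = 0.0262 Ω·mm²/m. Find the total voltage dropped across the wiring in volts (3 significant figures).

ρ = 0.0262 Ω·mm²/m = 2.62×10^-8 Ω·m
A = π(d/2)² = π(8.2500e-04 m)² = 2.138e-06 m²
R = ρL/A = (2.62×10^-8)(22.8)/(2.138e-06) = 0.2794 Ω
V = IR = 6.32 × 0.2794 = 1.77 V

1.77 V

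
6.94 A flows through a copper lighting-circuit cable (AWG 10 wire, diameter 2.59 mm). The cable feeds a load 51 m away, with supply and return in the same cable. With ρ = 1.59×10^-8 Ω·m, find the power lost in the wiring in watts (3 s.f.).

14.8 W

A = π(2.59/2 mm)² = π(1.2950e-03 m)² = 5.269e-06 m²
Total conductor length (both ways) L = 2 × 51 = 102 m
R = ρL/A = (1.59×10^-8)(102)/(5.269e-06) = 0.3078 Ω
P = I²R = (6.94)² × 0.3078 = 14.8 W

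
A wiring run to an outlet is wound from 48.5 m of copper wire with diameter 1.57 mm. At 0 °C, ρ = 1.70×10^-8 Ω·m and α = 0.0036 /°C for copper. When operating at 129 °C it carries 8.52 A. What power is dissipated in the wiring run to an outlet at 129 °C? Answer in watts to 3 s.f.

45.3 W

A = π(d/2)² = π(7.8500e-04 m)² = 1.936e-06 m²
R₍0₎ = ρL/A = (1.70×10^-8)(48.5)/(1.936e-06) = 0.4259 Ω
R₍129₎ = R₍0₎(1 + αΔT) = 0.4259 × (1 + 0.0036×129) = 0.6237 Ω
P = I²R = (8.52)² × 0.6237 = 45.3 W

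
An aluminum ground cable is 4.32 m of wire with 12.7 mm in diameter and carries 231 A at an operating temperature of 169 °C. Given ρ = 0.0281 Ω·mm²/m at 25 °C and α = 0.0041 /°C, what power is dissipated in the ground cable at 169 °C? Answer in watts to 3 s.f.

81.3 W

ρ = 0.0281 Ω·mm²/m = 2.81×10^-8 Ω·m
A = π(d/2)² = π(6.3500e-03 m)² = 1.267e-04 m²
R₍25₎ = ρL/A = (2.81×10^-8)(4.32)/(1.267e-04) = 9.583×10^-4 Ω
R₍169₎ = R₍25₎(1 + αΔT) = 9.583×10^-4 × (1 + 0.0041×144) = 0.001524 Ω
P = I²R = (231)² × 0.001524 = 81.3 W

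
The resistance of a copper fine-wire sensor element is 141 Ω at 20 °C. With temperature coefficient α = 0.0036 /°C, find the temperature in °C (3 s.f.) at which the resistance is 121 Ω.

-19.4 °C

R = R₀(1 + α(T − T₀)) ⇒ T = T₀ + (R/R₀ − 1)/α
T = 20 + (121/141 − 1)/0.0036 = 20 + (-0.1418)/0.0036 = -19.4 °C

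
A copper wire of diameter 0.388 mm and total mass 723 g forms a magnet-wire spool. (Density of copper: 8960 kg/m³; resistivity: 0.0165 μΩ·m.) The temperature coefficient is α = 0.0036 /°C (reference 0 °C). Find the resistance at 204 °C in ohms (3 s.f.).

ρ = 0.0165 μΩ·m = 1.65×10^-8 Ω·m
A = π(d/2)² = π(1.9400e-04 m)² = 1.1824e-07 m²
L = m/(density·A) = 0.723/(8960×1.1824e-07) = 682.5 m
R = ρL/A = (1.65×10^-8)(682.5)/(1.1824e-07) = 95.24 Ω
R(204 °C) = 95.24 × (1 + 0.0036×204) = 165 Ω

165 Ω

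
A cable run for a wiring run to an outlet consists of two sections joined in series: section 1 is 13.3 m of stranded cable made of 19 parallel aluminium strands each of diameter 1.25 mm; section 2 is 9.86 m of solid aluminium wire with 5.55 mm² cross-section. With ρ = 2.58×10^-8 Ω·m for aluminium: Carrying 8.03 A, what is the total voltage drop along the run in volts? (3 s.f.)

Section 1: A_strand = π(6.2500e-04)² = 1.227e-06 m²; R₁ = ρL/(N·A_s) = (2.58×10^-8)(13.3)/(19×1.227e-06) = 0.01472 Ω
Section 2: A = 5.55 mm² = 5.550e-06 m²
R₂ = (2.58×10^-8)(9.86)/(5.550e-06) = 0.04584 Ω
R = R₁ + R₂ = 0.06055 Ω
V = IR = 8.03 × 0.06055 = 0.486 V

0.486 V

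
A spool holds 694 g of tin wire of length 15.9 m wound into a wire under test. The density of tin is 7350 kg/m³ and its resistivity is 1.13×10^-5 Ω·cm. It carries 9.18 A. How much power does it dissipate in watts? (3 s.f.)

25.5 W

ρ = 1.13×10^-5 Ω·cm = 1.13×10^-7 Ω·m
A = m/(density·L) = 0.694/(7350×15.9) = 5.9385e-06 m²
R = ρL/A = (1.13×10^-7)(15.9)/(5.9385e-06) = 0.3026 Ω
P = I²R = (9.18)² × 0.3026 = 25.5 W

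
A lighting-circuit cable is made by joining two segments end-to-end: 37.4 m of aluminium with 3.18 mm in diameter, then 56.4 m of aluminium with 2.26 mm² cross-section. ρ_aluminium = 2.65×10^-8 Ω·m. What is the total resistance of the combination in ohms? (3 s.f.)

0.786 Ω

Segment 1: A = π(d/2)² = π(1.5900e-03 m)² = 7.942e-06 m²
R₁ = ρL/A = (2.65×10^-8)(37.4)/(7.942e-06) = 0.1248 Ω
Segment 2: A = 2.26 mm² = 2.260e-06 m²
R₂ = (2.65×10^-8)(56.4)/(2.260e-06) = 0.6613 Ω
R = R₁ + R₂ = 0.786 Ω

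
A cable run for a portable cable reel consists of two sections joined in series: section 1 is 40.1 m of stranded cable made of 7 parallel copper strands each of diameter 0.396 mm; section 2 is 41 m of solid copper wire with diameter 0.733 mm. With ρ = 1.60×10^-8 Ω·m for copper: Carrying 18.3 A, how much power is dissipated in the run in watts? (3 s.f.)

Section 1: A_strand = π(1.9800e-04)² = 1.232e-07 m²; R₁ = ρL/(N·A_s) = (1.60×10^-8)(40.1)/(7×1.232e-07) = 0.7442 Ω
Section 2: A = π(d/2)² = π(3.6650e-04 m)² = 4.220e-07 m²
R₂ = (1.60×10^-8)(41)/(4.220e-07) = 1.555 Ω
R = R₁ + R₂ = 2.299 Ω
P = I²R = (18.3)² × 2.299 = 770 W

770 W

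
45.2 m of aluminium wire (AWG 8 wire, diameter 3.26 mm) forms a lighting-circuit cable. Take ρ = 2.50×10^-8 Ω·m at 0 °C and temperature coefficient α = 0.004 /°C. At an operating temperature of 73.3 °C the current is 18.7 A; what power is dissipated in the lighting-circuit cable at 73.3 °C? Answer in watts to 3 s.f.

A = π(3.26/2 mm)² = π(1.6300e-03 m)² = 8.347e-06 m²
R₍0₎ = ρL/A = (2.50×10^-8)(45.2)/(8.347e-06) = 0.1354 Ω
R₍73.3₎ = R₍0₎(1 + αΔT) = 0.1354 × (1 + 0.004×73.3) = 0.1751 Ω
P = I²R = (18.7)² × 0.1751 = 61.2 W

61.2 W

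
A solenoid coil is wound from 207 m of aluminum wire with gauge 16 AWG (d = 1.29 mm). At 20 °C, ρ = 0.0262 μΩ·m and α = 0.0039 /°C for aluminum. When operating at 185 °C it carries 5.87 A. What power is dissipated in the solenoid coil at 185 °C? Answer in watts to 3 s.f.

235 W

ρ = 0.0262 μΩ·m = 2.62×10^-8 Ω·m
A = π(1.29/2 mm)² = π(6.4500e-04 m)² = 1.307e-06 m²
R₍20₎ = ρL/A = (2.62×10^-8)(207)/(1.307e-06) = 4.15 Ω
R₍185₎ = R₍20₎(1 + αΔT) = 4.15 × (1 + 0.0039×165) = 6.82 Ω
P = I²R = (5.87)² × 6.82 = 235 W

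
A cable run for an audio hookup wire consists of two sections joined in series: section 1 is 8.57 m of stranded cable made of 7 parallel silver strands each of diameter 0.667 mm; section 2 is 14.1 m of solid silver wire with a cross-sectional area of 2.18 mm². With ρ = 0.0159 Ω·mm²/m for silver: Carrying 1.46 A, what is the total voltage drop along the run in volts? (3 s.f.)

0.231 V

ρ = 0.0159 Ω·mm²/m = 1.59×10^-8 Ω·m
Section 1: A_strand = π(3.3350e-04)² = 3.494e-07 m²; R₁ = ρL/(N·A_s) = (1.59×10^-8)(8.57)/(7×3.494e-07) = 0.05571 Ω
Section 2: A = 2.18 mm² = 2.180e-06 m²
R₂ = (1.59×10^-8)(14.1)/(2.180e-06) = 0.1028 Ω
R = R₁ + R₂ = 0.1586 Ω
V = IR = 1.46 × 0.1586 = 0.231 V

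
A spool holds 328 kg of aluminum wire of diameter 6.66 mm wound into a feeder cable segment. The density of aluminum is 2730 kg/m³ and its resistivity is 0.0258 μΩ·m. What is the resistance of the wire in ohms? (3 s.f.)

ρ = 0.0258 μΩ·m = 2.58×10^-8 Ω·m
A = π(d/2)² = π(3.3300e-03 m)² = 3.4837e-05 m²
L = m/(density·A) = 328/(2730×3.4837e-05) = 3449 m
R = ρL/A = (2.58×10^-8)(3449)/(3.4837e-05) = 2.55 Ω

2.55 Ω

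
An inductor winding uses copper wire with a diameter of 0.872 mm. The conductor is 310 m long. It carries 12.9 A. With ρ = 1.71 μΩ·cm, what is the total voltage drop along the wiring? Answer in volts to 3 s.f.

115 V

ρ = 1.71 μΩ·cm = 1.71×10^-8 Ω·m
A = π(d/2)² = π(4.3600e-04 m)² = 5.972e-07 m²
R = ρL/A = (1.71×10^-8)(310)/(5.972e-07) = 8.876 Ω
V = IR = 12.9 × 8.876 = 115 V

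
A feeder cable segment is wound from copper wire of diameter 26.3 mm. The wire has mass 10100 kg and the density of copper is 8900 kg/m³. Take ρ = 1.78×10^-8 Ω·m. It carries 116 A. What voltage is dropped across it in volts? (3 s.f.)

7.94 V

A = π(d/2)² = π(1.3150e-02 m)² = 5.4325e-04 m²
L = m/(density·A) = 10100/(8900×5.4325e-04) = 2089 m
R = ρL/A = (1.78×10^-8)(2089)/(5.4325e-04) = 0.06845 Ω
V = IR = 116 × 0.06845 = 7.94 V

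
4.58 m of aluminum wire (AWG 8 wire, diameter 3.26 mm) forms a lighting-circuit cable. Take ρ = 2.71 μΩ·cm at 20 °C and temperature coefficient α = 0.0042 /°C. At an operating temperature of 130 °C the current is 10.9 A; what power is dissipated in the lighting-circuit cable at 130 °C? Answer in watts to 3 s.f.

ρ = 2.71 μΩ·cm = 2.71×10^-8 Ω·m
A = π(3.26/2 mm)² = π(1.6300e-03 m)² = 8.347e-06 m²
R₍20₎ = ρL/A = (2.71×10^-8)(4.58)/(8.347e-06) = 0.01487 Ω
R₍130₎ = R₍20₎(1 + αΔT) = 0.01487 × (1 + 0.0042×110) = 0.02174 Ω
P = I²R = (10.9)² × 0.02174 = 2.58 W

2.58 W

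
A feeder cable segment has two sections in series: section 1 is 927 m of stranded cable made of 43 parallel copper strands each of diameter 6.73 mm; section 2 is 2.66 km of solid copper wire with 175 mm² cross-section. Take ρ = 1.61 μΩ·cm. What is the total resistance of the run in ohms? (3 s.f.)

ρ = 1.61 μΩ·cm = 1.61×10^-8 Ω·m
Section 1: A_strand = π(3.3650e-03)² = 3.557e-05 m²; R₁ = ρL/(N·A_s) = (1.61×10^-8)(927)/(43×3.557e-05) = 0.009757 Ω
Section 2: A = 175 mm² = 1.750e-04 m²
R₂ = (1.61×10^-8)(2660)/(1.750e-04) = 0.2447 Ω
R = R₁ + R₂ = 0.254 Ω

0.254 Ω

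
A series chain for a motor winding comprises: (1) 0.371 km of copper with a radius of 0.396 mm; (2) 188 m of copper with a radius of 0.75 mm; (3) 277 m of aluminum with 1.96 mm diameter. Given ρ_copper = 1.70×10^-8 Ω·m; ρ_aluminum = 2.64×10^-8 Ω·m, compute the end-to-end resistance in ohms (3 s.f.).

17.0 Ω

Seg 1: A = πr² = π(3.9600e-04 m)² = 4.927e-07 m²
R_1 = (1.70×10^-8)(371)/(4.927e-07) = 12.8 Ω
Seg 2: A = πr² = π(7.5000e-04 m)² = 1.767e-06 m²
R_2 = (1.70×10^-8)(188)/(1.767e-06) = 1.809 Ω
Seg 3: A = π(d/2)² = π(9.8000e-04 m)² = 3.017e-06 m²
R_3 = (2.64×10^-8)(277)/(3.017e-06) = 2.424 Ω
R_total = R_1 + R_2 + R_3 = 17.0 Ω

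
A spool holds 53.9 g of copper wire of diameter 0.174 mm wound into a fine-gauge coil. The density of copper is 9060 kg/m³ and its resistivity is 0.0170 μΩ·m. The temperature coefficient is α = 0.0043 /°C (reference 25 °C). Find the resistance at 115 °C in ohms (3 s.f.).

248 Ω

ρ = 0.0170 μΩ·m = 1.70×10^-8 Ω·m
A = π(d/2)² = π(8.7000e-05 m)² = 2.3779e-08 m²
L = m/(density·A) = 0.0539/(9060×2.3779e-08) = 250.2 m
R = ρL/A = (1.70×10^-8)(250.2)/(2.3779e-08) = 178.9 Ω
R(115 °C) = 178.9 × (1 + 0.0043×90) = 248 Ω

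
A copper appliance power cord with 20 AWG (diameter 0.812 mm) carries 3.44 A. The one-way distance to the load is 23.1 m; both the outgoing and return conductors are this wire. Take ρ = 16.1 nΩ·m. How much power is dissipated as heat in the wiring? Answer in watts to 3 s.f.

17.0 W

ρ = 16.1 nΩ·m = 1.61×10^-8 Ω·m
A = π(0.812/2 mm)² = π(4.0600e-04 m)² = 5.178e-07 m²
Total conductor length (both ways) L = 2 × 23.1 = 46.2 m
R = ρL/A = (1.61×10^-8)(46.2)/(5.178e-07) = 1.436 Ω
P = I²R = (3.44)² × 1.436 = 17.0 W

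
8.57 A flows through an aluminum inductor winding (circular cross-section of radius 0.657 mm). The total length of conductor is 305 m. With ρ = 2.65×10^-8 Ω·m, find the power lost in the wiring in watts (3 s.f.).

A = πr² = π(6.5700e-04 m)² = 1.356e-06 m²
R = ρL/A = (2.65×10^-8)(305)/(1.356e-06) = 5.96 Ω
P = I²R = (8.57)² × 5.96 = 438 W

438 W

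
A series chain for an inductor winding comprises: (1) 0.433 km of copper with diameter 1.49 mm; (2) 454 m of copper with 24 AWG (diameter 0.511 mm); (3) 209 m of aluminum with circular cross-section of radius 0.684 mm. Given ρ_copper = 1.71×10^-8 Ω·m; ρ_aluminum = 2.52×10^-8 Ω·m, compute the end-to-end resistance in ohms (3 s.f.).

Seg 1: A = π(d/2)² = π(7.4500e-04 m)² = 1.744e-06 m²
R_1 = (1.71×10^-8)(433)/(1.744e-06) = 4.246 Ω
Seg 2: A = π(0.511/2 mm)² = π(2.5550e-04 m)² = 2.051e-07 m²
R_2 = (1.71×10^-8)(454)/(2.051e-07) = 37.85 Ω
Seg 3: A = πr² = π(6.8400e-04 m)² = 1.470e-06 m²
R_3 = (2.52×10^-8)(209)/(1.470e-06) = 3.583 Ω
R_total = R_1 + R_2 + R_3 = 45.7 Ω

45.7 Ω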